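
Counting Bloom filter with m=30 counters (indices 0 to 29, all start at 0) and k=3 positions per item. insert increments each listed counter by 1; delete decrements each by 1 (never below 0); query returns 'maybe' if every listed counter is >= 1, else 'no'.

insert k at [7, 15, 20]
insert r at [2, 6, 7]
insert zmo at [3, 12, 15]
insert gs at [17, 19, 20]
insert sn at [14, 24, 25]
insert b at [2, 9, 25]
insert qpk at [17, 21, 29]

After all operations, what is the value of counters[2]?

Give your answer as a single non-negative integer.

Answer: 2

Derivation:
Step 1: insert k at [7, 15, 20] -> counters=[0,0,0,0,0,0,0,1,0,0,0,0,0,0,0,1,0,0,0,0,1,0,0,0,0,0,0,0,0,0]
Step 2: insert r at [2, 6, 7] -> counters=[0,0,1,0,0,0,1,2,0,0,0,0,0,0,0,1,0,0,0,0,1,0,0,0,0,0,0,0,0,0]
Step 3: insert zmo at [3, 12, 15] -> counters=[0,0,1,1,0,0,1,2,0,0,0,0,1,0,0,2,0,0,0,0,1,0,0,0,0,0,0,0,0,0]
Step 4: insert gs at [17, 19, 20] -> counters=[0,0,1,1,0,0,1,2,0,0,0,0,1,0,0,2,0,1,0,1,2,0,0,0,0,0,0,0,0,0]
Step 5: insert sn at [14, 24, 25] -> counters=[0,0,1,1,0,0,1,2,0,0,0,0,1,0,1,2,0,1,0,1,2,0,0,0,1,1,0,0,0,0]
Step 6: insert b at [2, 9, 25] -> counters=[0,0,2,1,0,0,1,2,0,1,0,0,1,0,1,2,0,1,0,1,2,0,0,0,1,2,0,0,0,0]
Step 7: insert qpk at [17, 21, 29] -> counters=[0,0,2,1,0,0,1,2,0,1,0,0,1,0,1,2,0,2,0,1,2,1,0,0,1,2,0,0,0,1]
Final counters=[0,0,2,1,0,0,1,2,0,1,0,0,1,0,1,2,0,2,0,1,2,1,0,0,1,2,0,0,0,1] -> counters[2]=2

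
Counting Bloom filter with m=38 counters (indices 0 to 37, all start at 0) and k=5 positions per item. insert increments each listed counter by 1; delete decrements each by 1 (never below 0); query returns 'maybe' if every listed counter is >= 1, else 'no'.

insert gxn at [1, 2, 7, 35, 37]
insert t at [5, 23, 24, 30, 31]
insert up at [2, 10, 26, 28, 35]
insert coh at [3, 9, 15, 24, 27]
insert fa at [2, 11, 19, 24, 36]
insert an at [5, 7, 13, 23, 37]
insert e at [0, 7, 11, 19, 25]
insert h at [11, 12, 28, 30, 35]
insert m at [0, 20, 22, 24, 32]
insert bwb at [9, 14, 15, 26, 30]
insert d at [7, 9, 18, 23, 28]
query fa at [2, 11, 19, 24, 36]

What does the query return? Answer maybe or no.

Answer: maybe

Derivation:
Step 1: insert gxn at [1, 2, 7, 35, 37] -> counters=[0,1,1,0,0,0,0,1,0,0,0,0,0,0,0,0,0,0,0,0,0,0,0,0,0,0,0,0,0,0,0,0,0,0,0,1,0,1]
Step 2: insert t at [5, 23, 24, 30, 31] -> counters=[0,1,1,0,0,1,0,1,0,0,0,0,0,0,0,0,0,0,0,0,0,0,0,1,1,0,0,0,0,0,1,1,0,0,0,1,0,1]
Step 3: insert up at [2, 10, 26, 28, 35] -> counters=[0,1,2,0,0,1,0,1,0,0,1,0,0,0,0,0,0,0,0,0,0,0,0,1,1,0,1,0,1,0,1,1,0,0,0,2,0,1]
Step 4: insert coh at [3, 9, 15, 24, 27] -> counters=[0,1,2,1,0,1,0,1,0,1,1,0,0,0,0,1,0,0,0,0,0,0,0,1,2,0,1,1,1,0,1,1,0,0,0,2,0,1]
Step 5: insert fa at [2, 11, 19, 24, 36] -> counters=[0,1,3,1,0,1,0,1,0,1,1,1,0,0,0,1,0,0,0,1,0,0,0,1,3,0,1,1,1,0,1,1,0,0,0,2,1,1]
Step 6: insert an at [5, 7, 13, 23, 37] -> counters=[0,1,3,1,0,2,0,2,0,1,1,1,0,1,0,1,0,0,0,1,0,0,0,2,3,0,1,1,1,0,1,1,0,0,0,2,1,2]
Step 7: insert e at [0, 7, 11, 19, 25] -> counters=[1,1,3,1,0,2,0,3,0,1,1,2,0,1,0,1,0,0,0,2,0,0,0,2,3,1,1,1,1,0,1,1,0,0,0,2,1,2]
Step 8: insert h at [11, 12, 28, 30, 35] -> counters=[1,1,3,1,0,2,0,3,0,1,1,3,1,1,0,1,0,0,0,2,0,0,0,2,3,1,1,1,2,0,2,1,0,0,0,3,1,2]
Step 9: insert m at [0, 20, 22, 24, 32] -> counters=[2,1,3,1,0,2,0,3,0,1,1,3,1,1,0,1,0,0,0,2,1,0,1,2,4,1,1,1,2,0,2,1,1,0,0,3,1,2]
Step 10: insert bwb at [9, 14, 15, 26, 30] -> counters=[2,1,3,1,0,2,0,3,0,2,1,3,1,1,1,2,0,0,0,2,1,0,1,2,4,1,2,1,2,0,3,1,1,0,0,3,1,2]
Step 11: insert d at [7, 9, 18, 23, 28] -> counters=[2,1,3,1,0,2,0,4,0,3,1,3,1,1,1,2,0,0,1,2,1,0,1,3,4,1,2,1,3,0,3,1,1,0,0,3,1,2]
Query fa: check counters[2]=3 counters[11]=3 counters[19]=2 counters[24]=4 counters[36]=1 -> maybe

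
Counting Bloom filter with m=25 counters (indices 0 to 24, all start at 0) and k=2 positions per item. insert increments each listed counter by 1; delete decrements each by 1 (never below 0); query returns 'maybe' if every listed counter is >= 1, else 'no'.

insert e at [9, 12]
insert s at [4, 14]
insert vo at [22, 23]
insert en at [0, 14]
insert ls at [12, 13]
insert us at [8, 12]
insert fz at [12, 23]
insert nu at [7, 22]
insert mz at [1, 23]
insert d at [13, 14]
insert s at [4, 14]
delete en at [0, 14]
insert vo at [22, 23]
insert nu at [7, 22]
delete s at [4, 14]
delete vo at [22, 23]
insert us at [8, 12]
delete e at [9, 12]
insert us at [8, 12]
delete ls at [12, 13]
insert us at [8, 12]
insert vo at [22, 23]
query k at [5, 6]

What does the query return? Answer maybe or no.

Answer: no

Derivation:
Step 1: insert e at [9, 12] -> counters=[0,0,0,0,0,0,0,0,0,1,0,0,1,0,0,0,0,0,0,0,0,0,0,0,0]
Step 2: insert s at [4, 14] -> counters=[0,0,0,0,1,0,0,0,0,1,0,0,1,0,1,0,0,0,0,0,0,0,0,0,0]
Step 3: insert vo at [22, 23] -> counters=[0,0,0,0,1,0,0,0,0,1,0,0,1,0,1,0,0,0,0,0,0,0,1,1,0]
Step 4: insert en at [0, 14] -> counters=[1,0,0,0,1,0,0,0,0,1,0,0,1,0,2,0,0,0,0,0,0,0,1,1,0]
Step 5: insert ls at [12, 13] -> counters=[1,0,0,0,1,0,0,0,0,1,0,0,2,1,2,0,0,0,0,0,0,0,1,1,0]
Step 6: insert us at [8, 12] -> counters=[1,0,0,0,1,0,0,0,1,1,0,0,3,1,2,0,0,0,0,0,0,0,1,1,0]
Step 7: insert fz at [12, 23] -> counters=[1,0,0,0,1,0,0,0,1,1,0,0,4,1,2,0,0,0,0,0,0,0,1,2,0]
Step 8: insert nu at [7, 22] -> counters=[1,0,0,0,1,0,0,1,1,1,0,0,4,1,2,0,0,0,0,0,0,0,2,2,0]
Step 9: insert mz at [1, 23] -> counters=[1,1,0,0,1,0,0,1,1,1,0,0,4,1,2,0,0,0,0,0,0,0,2,3,0]
Step 10: insert d at [13, 14] -> counters=[1,1,0,0,1,0,0,1,1,1,0,0,4,2,3,0,0,0,0,0,0,0,2,3,0]
Step 11: insert s at [4, 14] -> counters=[1,1,0,0,2,0,0,1,1,1,0,0,4,2,4,0,0,0,0,0,0,0,2,3,0]
Step 12: delete en at [0, 14] -> counters=[0,1,0,0,2,0,0,1,1,1,0,0,4,2,3,0,0,0,0,0,0,0,2,3,0]
Step 13: insert vo at [22, 23] -> counters=[0,1,0,0,2,0,0,1,1,1,0,0,4,2,3,0,0,0,0,0,0,0,3,4,0]
Step 14: insert nu at [7, 22] -> counters=[0,1,0,0,2,0,0,2,1,1,0,0,4,2,3,0,0,0,0,0,0,0,4,4,0]
Step 15: delete s at [4, 14] -> counters=[0,1,0,0,1,0,0,2,1,1,0,0,4,2,2,0,0,0,0,0,0,0,4,4,0]
Step 16: delete vo at [22, 23] -> counters=[0,1,0,0,1,0,0,2,1,1,0,0,4,2,2,0,0,0,0,0,0,0,3,3,0]
Step 17: insert us at [8, 12] -> counters=[0,1,0,0,1,0,0,2,2,1,0,0,5,2,2,0,0,0,0,0,0,0,3,3,0]
Step 18: delete e at [9, 12] -> counters=[0,1,0,0,1,0,0,2,2,0,0,0,4,2,2,0,0,0,0,0,0,0,3,3,0]
Step 19: insert us at [8, 12] -> counters=[0,1,0,0,1,0,0,2,3,0,0,0,5,2,2,0,0,0,0,0,0,0,3,3,0]
Step 20: delete ls at [12, 13] -> counters=[0,1,0,0,1,0,0,2,3,0,0,0,4,1,2,0,0,0,0,0,0,0,3,3,0]
Step 21: insert us at [8, 12] -> counters=[0,1,0,0,1,0,0,2,4,0,0,0,5,1,2,0,0,0,0,0,0,0,3,3,0]
Step 22: insert vo at [22, 23] -> counters=[0,1,0,0,1,0,0,2,4,0,0,0,5,1,2,0,0,0,0,0,0,0,4,4,0]
Query k: check counters[5]=0 counters[6]=0 -> no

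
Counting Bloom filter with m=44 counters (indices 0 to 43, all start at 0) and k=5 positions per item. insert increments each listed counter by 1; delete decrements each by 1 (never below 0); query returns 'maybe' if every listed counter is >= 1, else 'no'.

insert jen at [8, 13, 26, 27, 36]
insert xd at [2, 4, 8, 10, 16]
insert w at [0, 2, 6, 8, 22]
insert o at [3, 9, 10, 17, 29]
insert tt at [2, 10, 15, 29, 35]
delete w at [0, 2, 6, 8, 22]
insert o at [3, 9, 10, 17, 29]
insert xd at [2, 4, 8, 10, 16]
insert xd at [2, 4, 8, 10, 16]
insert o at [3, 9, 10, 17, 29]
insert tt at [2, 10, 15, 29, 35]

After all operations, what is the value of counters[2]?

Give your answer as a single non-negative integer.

Step 1: insert jen at [8, 13, 26, 27, 36] -> counters=[0,0,0,0,0,0,0,0,1,0,0,0,0,1,0,0,0,0,0,0,0,0,0,0,0,0,1,1,0,0,0,0,0,0,0,0,1,0,0,0,0,0,0,0]
Step 2: insert xd at [2, 4, 8, 10, 16] -> counters=[0,0,1,0,1,0,0,0,2,0,1,0,0,1,0,0,1,0,0,0,0,0,0,0,0,0,1,1,0,0,0,0,0,0,0,0,1,0,0,0,0,0,0,0]
Step 3: insert w at [0, 2, 6, 8, 22] -> counters=[1,0,2,0,1,0,1,0,3,0,1,0,0,1,0,0,1,0,0,0,0,0,1,0,0,0,1,1,0,0,0,0,0,0,0,0,1,0,0,0,0,0,0,0]
Step 4: insert o at [3, 9, 10, 17, 29] -> counters=[1,0,2,1,1,0,1,0,3,1,2,0,0,1,0,0,1,1,0,0,0,0,1,0,0,0,1,1,0,1,0,0,0,0,0,0,1,0,0,0,0,0,0,0]
Step 5: insert tt at [2, 10, 15, 29, 35] -> counters=[1,0,3,1,1,0,1,0,3,1,3,0,0,1,0,1,1,1,0,0,0,0,1,0,0,0,1,1,0,2,0,0,0,0,0,1,1,0,0,0,0,0,0,0]
Step 6: delete w at [0, 2, 6, 8, 22] -> counters=[0,0,2,1,1,0,0,0,2,1,3,0,0,1,0,1,1,1,0,0,0,0,0,0,0,0,1,1,0,2,0,0,0,0,0,1,1,0,0,0,0,0,0,0]
Step 7: insert o at [3, 9, 10, 17, 29] -> counters=[0,0,2,2,1,0,0,0,2,2,4,0,0,1,0,1,1,2,0,0,0,0,0,0,0,0,1,1,0,3,0,0,0,0,0,1,1,0,0,0,0,0,0,0]
Step 8: insert xd at [2, 4, 8, 10, 16] -> counters=[0,0,3,2,2,0,0,0,3,2,5,0,0,1,0,1,2,2,0,0,0,0,0,0,0,0,1,1,0,3,0,0,0,0,0,1,1,0,0,0,0,0,0,0]
Step 9: insert xd at [2, 4, 8, 10, 16] -> counters=[0,0,4,2,3,0,0,0,4,2,6,0,0,1,0,1,3,2,0,0,0,0,0,0,0,0,1,1,0,3,0,0,0,0,0,1,1,0,0,0,0,0,0,0]
Step 10: insert o at [3, 9, 10, 17, 29] -> counters=[0,0,4,3,3,0,0,0,4,3,7,0,0,1,0,1,3,3,0,0,0,0,0,0,0,0,1,1,0,4,0,0,0,0,0,1,1,0,0,0,0,0,0,0]
Step 11: insert tt at [2, 10, 15, 29, 35] -> counters=[0,0,5,3,3,0,0,0,4,3,8,0,0,1,0,2,3,3,0,0,0,0,0,0,0,0,1,1,0,5,0,0,0,0,0,2,1,0,0,0,0,0,0,0]
Final counters=[0,0,5,3,3,0,0,0,4,3,8,0,0,1,0,2,3,3,0,0,0,0,0,0,0,0,1,1,0,5,0,0,0,0,0,2,1,0,0,0,0,0,0,0] -> counters[2]=5

Answer: 5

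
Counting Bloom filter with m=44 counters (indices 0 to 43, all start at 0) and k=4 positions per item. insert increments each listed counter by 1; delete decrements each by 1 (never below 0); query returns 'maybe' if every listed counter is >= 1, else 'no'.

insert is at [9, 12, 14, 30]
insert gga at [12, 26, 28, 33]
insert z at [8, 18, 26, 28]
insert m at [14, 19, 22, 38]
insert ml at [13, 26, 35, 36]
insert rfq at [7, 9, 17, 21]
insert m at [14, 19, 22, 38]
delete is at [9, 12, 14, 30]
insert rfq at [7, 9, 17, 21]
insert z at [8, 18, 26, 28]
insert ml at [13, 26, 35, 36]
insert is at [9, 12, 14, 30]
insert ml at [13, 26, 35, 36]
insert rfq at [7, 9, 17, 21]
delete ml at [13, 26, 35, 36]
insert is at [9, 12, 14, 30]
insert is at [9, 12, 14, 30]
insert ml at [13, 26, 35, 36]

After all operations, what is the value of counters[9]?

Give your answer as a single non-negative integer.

Step 1: insert is at [9, 12, 14, 30] -> counters=[0,0,0,0,0,0,0,0,0,1,0,0,1,0,1,0,0,0,0,0,0,0,0,0,0,0,0,0,0,0,1,0,0,0,0,0,0,0,0,0,0,0,0,0]
Step 2: insert gga at [12, 26, 28, 33] -> counters=[0,0,0,0,0,0,0,0,0,1,0,0,2,0,1,0,0,0,0,0,0,0,0,0,0,0,1,0,1,0,1,0,0,1,0,0,0,0,0,0,0,0,0,0]
Step 3: insert z at [8, 18, 26, 28] -> counters=[0,0,0,0,0,0,0,0,1,1,0,0,2,0,1,0,0,0,1,0,0,0,0,0,0,0,2,0,2,0,1,0,0,1,0,0,0,0,0,0,0,0,0,0]
Step 4: insert m at [14, 19, 22, 38] -> counters=[0,0,0,0,0,0,0,0,1,1,0,0,2,0,2,0,0,0,1,1,0,0,1,0,0,0,2,0,2,0,1,0,0,1,0,0,0,0,1,0,0,0,0,0]
Step 5: insert ml at [13, 26, 35, 36] -> counters=[0,0,0,0,0,0,0,0,1,1,0,0,2,1,2,0,0,0,1,1,0,0,1,0,0,0,3,0,2,0,1,0,0,1,0,1,1,0,1,0,0,0,0,0]
Step 6: insert rfq at [7, 9, 17, 21] -> counters=[0,0,0,0,0,0,0,1,1,2,0,0,2,1,2,0,0,1,1,1,0,1,1,0,0,0,3,0,2,0,1,0,0,1,0,1,1,0,1,0,0,0,0,0]
Step 7: insert m at [14, 19, 22, 38] -> counters=[0,0,0,0,0,0,0,1,1,2,0,0,2,1,3,0,0,1,1,2,0,1,2,0,0,0,3,0,2,0,1,0,0,1,0,1,1,0,2,0,0,0,0,0]
Step 8: delete is at [9, 12, 14, 30] -> counters=[0,0,0,0,0,0,0,1,1,1,0,0,1,1,2,0,0,1,1,2,0,1,2,0,0,0,3,0,2,0,0,0,0,1,0,1,1,0,2,0,0,0,0,0]
Step 9: insert rfq at [7, 9, 17, 21] -> counters=[0,0,0,0,0,0,0,2,1,2,0,0,1,1,2,0,0,2,1,2,0,2,2,0,0,0,3,0,2,0,0,0,0,1,0,1,1,0,2,0,0,0,0,0]
Step 10: insert z at [8, 18, 26, 28] -> counters=[0,0,0,0,0,0,0,2,2,2,0,0,1,1,2,0,0,2,2,2,0,2,2,0,0,0,4,0,3,0,0,0,0,1,0,1,1,0,2,0,0,0,0,0]
Step 11: insert ml at [13, 26, 35, 36] -> counters=[0,0,0,0,0,0,0,2,2,2,0,0,1,2,2,0,0,2,2,2,0,2,2,0,0,0,5,0,3,0,0,0,0,1,0,2,2,0,2,0,0,0,0,0]
Step 12: insert is at [9, 12, 14, 30] -> counters=[0,0,0,0,0,0,0,2,2,3,0,0,2,2,3,0,0,2,2,2,0,2,2,0,0,0,5,0,3,0,1,0,0,1,0,2,2,0,2,0,0,0,0,0]
Step 13: insert ml at [13, 26, 35, 36] -> counters=[0,0,0,0,0,0,0,2,2,3,0,0,2,3,3,0,0,2,2,2,0,2,2,0,0,0,6,0,3,0,1,0,0,1,0,3,3,0,2,0,0,0,0,0]
Step 14: insert rfq at [7, 9, 17, 21] -> counters=[0,0,0,0,0,0,0,3,2,4,0,0,2,3,3,0,0,3,2,2,0,3,2,0,0,0,6,0,3,0,1,0,0,1,0,3,3,0,2,0,0,0,0,0]
Step 15: delete ml at [13, 26, 35, 36] -> counters=[0,0,0,0,0,0,0,3,2,4,0,0,2,2,3,0,0,3,2,2,0,3,2,0,0,0,5,0,3,0,1,0,0,1,0,2,2,0,2,0,0,0,0,0]
Step 16: insert is at [9, 12, 14, 30] -> counters=[0,0,0,0,0,0,0,3,2,5,0,0,3,2,4,0,0,3,2,2,0,3,2,0,0,0,5,0,3,0,2,0,0,1,0,2,2,0,2,0,0,0,0,0]
Step 17: insert is at [9, 12, 14, 30] -> counters=[0,0,0,0,0,0,0,3,2,6,0,0,4,2,5,0,0,3,2,2,0,3,2,0,0,0,5,0,3,0,3,0,0,1,0,2,2,0,2,0,0,0,0,0]
Step 18: insert ml at [13, 26, 35, 36] -> counters=[0,0,0,0,0,0,0,3,2,6,0,0,4,3,5,0,0,3,2,2,0,3,2,0,0,0,6,0,3,0,3,0,0,1,0,3,3,0,2,0,0,0,0,0]
Final counters=[0,0,0,0,0,0,0,3,2,6,0,0,4,3,5,0,0,3,2,2,0,3,2,0,0,0,6,0,3,0,3,0,0,1,0,3,3,0,2,0,0,0,0,0] -> counters[9]=6

Answer: 6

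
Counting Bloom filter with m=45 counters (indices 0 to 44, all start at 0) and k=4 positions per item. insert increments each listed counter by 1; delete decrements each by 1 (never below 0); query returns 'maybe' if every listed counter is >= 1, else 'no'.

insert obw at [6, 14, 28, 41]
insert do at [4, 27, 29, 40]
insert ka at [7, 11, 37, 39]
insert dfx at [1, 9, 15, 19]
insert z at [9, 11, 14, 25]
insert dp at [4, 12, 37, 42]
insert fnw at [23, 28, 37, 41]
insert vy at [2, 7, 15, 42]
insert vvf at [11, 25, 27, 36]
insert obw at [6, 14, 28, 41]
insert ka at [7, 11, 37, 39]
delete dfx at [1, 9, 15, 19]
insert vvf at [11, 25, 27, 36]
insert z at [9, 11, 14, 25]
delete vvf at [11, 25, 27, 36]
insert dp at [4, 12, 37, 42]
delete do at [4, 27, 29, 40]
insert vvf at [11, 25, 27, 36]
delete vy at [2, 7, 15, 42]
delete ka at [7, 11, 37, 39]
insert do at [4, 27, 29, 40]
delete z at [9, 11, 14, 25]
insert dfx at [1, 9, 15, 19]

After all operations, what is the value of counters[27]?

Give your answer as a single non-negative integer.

Step 1: insert obw at [6, 14, 28, 41] -> counters=[0,0,0,0,0,0,1,0,0,0,0,0,0,0,1,0,0,0,0,0,0,0,0,0,0,0,0,0,1,0,0,0,0,0,0,0,0,0,0,0,0,1,0,0,0]
Step 2: insert do at [4, 27, 29, 40] -> counters=[0,0,0,0,1,0,1,0,0,0,0,0,0,0,1,0,0,0,0,0,0,0,0,0,0,0,0,1,1,1,0,0,0,0,0,0,0,0,0,0,1,1,0,0,0]
Step 3: insert ka at [7, 11, 37, 39] -> counters=[0,0,0,0,1,0,1,1,0,0,0,1,0,0,1,0,0,0,0,0,0,0,0,0,0,0,0,1,1,1,0,0,0,0,0,0,0,1,0,1,1,1,0,0,0]
Step 4: insert dfx at [1, 9, 15, 19] -> counters=[0,1,0,0,1,0,1,1,0,1,0,1,0,0,1,1,0,0,0,1,0,0,0,0,0,0,0,1,1,1,0,0,0,0,0,0,0,1,0,1,1,1,0,0,0]
Step 5: insert z at [9, 11, 14, 25] -> counters=[0,1,0,0,1,0,1,1,0,2,0,2,0,0,2,1,0,0,0,1,0,0,0,0,0,1,0,1,1,1,0,0,0,0,0,0,0,1,0,1,1,1,0,0,0]
Step 6: insert dp at [4, 12, 37, 42] -> counters=[0,1,0,0,2,0,1,1,0,2,0,2,1,0,2,1,0,0,0,1,0,0,0,0,0,1,0,1,1,1,0,0,0,0,0,0,0,2,0,1,1,1,1,0,0]
Step 7: insert fnw at [23, 28, 37, 41] -> counters=[0,1,0,0,2,0,1,1,0,2,0,2,1,0,2,1,0,0,0,1,0,0,0,1,0,1,0,1,2,1,0,0,0,0,0,0,0,3,0,1,1,2,1,0,0]
Step 8: insert vy at [2, 7, 15, 42] -> counters=[0,1,1,0,2,0,1,2,0,2,0,2,1,0,2,2,0,0,0,1,0,0,0,1,0,1,0,1,2,1,0,0,0,0,0,0,0,3,0,1,1,2,2,0,0]
Step 9: insert vvf at [11, 25, 27, 36] -> counters=[0,1,1,0,2,0,1,2,0,2,0,3,1,0,2,2,0,0,0,1,0,0,0,1,0,2,0,2,2,1,0,0,0,0,0,0,1,3,0,1,1,2,2,0,0]
Step 10: insert obw at [6, 14, 28, 41] -> counters=[0,1,1,0,2,0,2,2,0,2,0,3,1,0,3,2,0,0,0,1,0,0,0,1,0,2,0,2,3,1,0,0,0,0,0,0,1,3,0,1,1,3,2,0,0]
Step 11: insert ka at [7, 11, 37, 39] -> counters=[0,1,1,0,2,0,2,3,0,2,0,4,1,0,3,2,0,0,0,1,0,0,0,1,0,2,0,2,3,1,0,0,0,0,0,0,1,4,0,2,1,3,2,0,0]
Step 12: delete dfx at [1, 9, 15, 19] -> counters=[0,0,1,0,2,0,2,3,0,1,0,4,1,0,3,1,0,0,0,0,0,0,0,1,0,2,0,2,3,1,0,0,0,0,0,0,1,4,0,2,1,3,2,0,0]
Step 13: insert vvf at [11, 25, 27, 36] -> counters=[0,0,1,0,2,0,2,3,0,1,0,5,1,0,3,1,0,0,0,0,0,0,0,1,0,3,0,3,3,1,0,0,0,0,0,0,2,4,0,2,1,3,2,0,0]
Step 14: insert z at [9, 11, 14, 25] -> counters=[0,0,1,0,2,0,2,3,0,2,0,6,1,0,4,1,0,0,0,0,0,0,0,1,0,4,0,3,3,1,0,0,0,0,0,0,2,4,0,2,1,3,2,0,0]
Step 15: delete vvf at [11, 25, 27, 36] -> counters=[0,0,1,0,2,0,2,3,0,2,0,5,1,0,4,1,0,0,0,0,0,0,0,1,0,3,0,2,3,1,0,0,0,0,0,0,1,4,0,2,1,3,2,0,0]
Step 16: insert dp at [4, 12, 37, 42] -> counters=[0,0,1,0,3,0,2,3,0,2,0,5,2,0,4,1,0,0,0,0,0,0,0,1,0,3,0,2,3,1,0,0,0,0,0,0,1,5,0,2,1,3,3,0,0]
Step 17: delete do at [4, 27, 29, 40] -> counters=[0,0,1,0,2,0,2,3,0,2,0,5,2,0,4,1,0,0,0,0,0,0,0,1,0,3,0,1,3,0,0,0,0,0,0,0,1,5,0,2,0,3,3,0,0]
Step 18: insert vvf at [11, 25, 27, 36] -> counters=[0,0,1,0,2,0,2,3,0,2,0,6,2,0,4,1,0,0,0,0,0,0,0,1,0,4,0,2,3,0,0,0,0,0,0,0,2,5,0,2,0,3,3,0,0]
Step 19: delete vy at [2, 7, 15, 42] -> counters=[0,0,0,0,2,0,2,2,0,2,0,6,2,0,4,0,0,0,0,0,0,0,0,1,0,4,0,2,3,0,0,0,0,0,0,0,2,5,0,2,0,3,2,0,0]
Step 20: delete ka at [7, 11, 37, 39] -> counters=[0,0,0,0,2,0,2,1,0,2,0,5,2,0,4,0,0,0,0,0,0,0,0,1,0,4,0,2,3,0,0,0,0,0,0,0,2,4,0,1,0,3,2,0,0]
Step 21: insert do at [4, 27, 29, 40] -> counters=[0,0,0,0,3,0,2,1,0,2,0,5,2,0,4,0,0,0,0,0,0,0,0,1,0,4,0,3,3,1,0,0,0,0,0,0,2,4,0,1,1,3,2,0,0]
Step 22: delete z at [9, 11, 14, 25] -> counters=[0,0,0,0,3,0,2,1,0,1,0,4,2,0,3,0,0,0,0,0,0,0,0,1,0,3,0,3,3,1,0,0,0,0,0,0,2,4,0,1,1,3,2,0,0]
Step 23: insert dfx at [1, 9, 15, 19] -> counters=[0,1,0,0,3,0,2,1,0,2,0,4,2,0,3,1,0,0,0,1,0,0,0,1,0,3,0,3,3,1,0,0,0,0,0,0,2,4,0,1,1,3,2,0,0]
Final counters=[0,1,0,0,3,0,2,1,0,2,0,4,2,0,3,1,0,0,0,1,0,0,0,1,0,3,0,3,3,1,0,0,0,0,0,0,2,4,0,1,1,3,2,0,0] -> counters[27]=3

Answer: 3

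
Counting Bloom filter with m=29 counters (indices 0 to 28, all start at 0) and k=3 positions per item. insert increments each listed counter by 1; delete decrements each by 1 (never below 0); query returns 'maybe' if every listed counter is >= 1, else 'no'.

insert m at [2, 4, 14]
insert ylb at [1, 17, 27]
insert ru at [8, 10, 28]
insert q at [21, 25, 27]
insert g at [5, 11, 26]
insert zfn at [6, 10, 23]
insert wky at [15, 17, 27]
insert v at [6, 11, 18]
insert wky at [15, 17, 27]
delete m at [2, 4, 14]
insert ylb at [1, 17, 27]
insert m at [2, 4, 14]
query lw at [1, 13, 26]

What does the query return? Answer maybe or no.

Step 1: insert m at [2, 4, 14] -> counters=[0,0,1,0,1,0,0,0,0,0,0,0,0,0,1,0,0,0,0,0,0,0,0,0,0,0,0,0,0]
Step 2: insert ylb at [1, 17, 27] -> counters=[0,1,1,0,1,0,0,0,0,0,0,0,0,0,1,0,0,1,0,0,0,0,0,0,0,0,0,1,0]
Step 3: insert ru at [8, 10, 28] -> counters=[0,1,1,0,1,0,0,0,1,0,1,0,0,0,1,0,0,1,0,0,0,0,0,0,0,0,0,1,1]
Step 4: insert q at [21, 25, 27] -> counters=[0,1,1,0,1,0,0,0,1,0,1,0,0,0,1,0,0,1,0,0,0,1,0,0,0,1,0,2,1]
Step 5: insert g at [5, 11, 26] -> counters=[0,1,1,0,1,1,0,0,1,0,1,1,0,0,1,0,0,1,0,0,0,1,0,0,0,1,1,2,1]
Step 6: insert zfn at [6, 10, 23] -> counters=[0,1,1,0,1,1,1,0,1,0,2,1,0,0,1,0,0,1,0,0,0,1,0,1,0,1,1,2,1]
Step 7: insert wky at [15, 17, 27] -> counters=[0,1,1,0,1,1,1,0,1,0,2,1,0,0,1,1,0,2,0,0,0,1,0,1,0,1,1,3,1]
Step 8: insert v at [6, 11, 18] -> counters=[0,1,1,0,1,1,2,0,1,0,2,2,0,0,1,1,0,2,1,0,0,1,0,1,0,1,1,3,1]
Step 9: insert wky at [15, 17, 27] -> counters=[0,1,1,0,1,1,2,0,1,0,2,2,0,0,1,2,0,3,1,0,0,1,0,1,0,1,1,4,1]
Step 10: delete m at [2, 4, 14] -> counters=[0,1,0,0,0,1,2,0,1,0,2,2,0,0,0,2,0,3,1,0,0,1,0,1,0,1,1,4,1]
Step 11: insert ylb at [1, 17, 27] -> counters=[0,2,0,0,0,1,2,0,1,0,2,2,0,0,0,2,0,4,1,0,0,1,0,1,0,1,1,5,1]
Step 12: insert m at [2, 4, 14] -> counters=[0,2,1,0,1,1,2,0,1,0,2,2,0,0,1,2,0,4,1,0,0,1,0,1,0,1,1,5,1]
Query lw: check counters[1]=2 counters[13]=0 counters[26]=1 -> no

Answer: no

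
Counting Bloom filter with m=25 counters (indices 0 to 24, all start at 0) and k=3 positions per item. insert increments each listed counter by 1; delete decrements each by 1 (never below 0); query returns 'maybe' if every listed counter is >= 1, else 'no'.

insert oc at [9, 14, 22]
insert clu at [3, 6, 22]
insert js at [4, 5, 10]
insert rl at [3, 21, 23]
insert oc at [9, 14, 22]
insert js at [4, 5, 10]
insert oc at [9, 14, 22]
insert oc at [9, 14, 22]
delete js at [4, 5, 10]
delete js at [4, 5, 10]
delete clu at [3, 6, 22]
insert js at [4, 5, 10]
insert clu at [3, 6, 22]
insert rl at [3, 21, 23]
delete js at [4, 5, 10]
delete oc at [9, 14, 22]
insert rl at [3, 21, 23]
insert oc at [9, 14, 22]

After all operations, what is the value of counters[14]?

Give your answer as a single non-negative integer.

Answer: 4

Derivation:
Step 1: insert oc at [9, 14, 22] -> counters=[0,0,0,0,0,0,0,0,0,1,0,0,0,0,1,0,0,0,0,0,0,0,1,0,0]
Step 2: insert clu at [3, 6, 22] -> counters=[0,0,0,1,0,0,1,0,0,1,0,0,0,0,1,0,0,0,0,0,0,0,2,0,0]
Step 3: insert js at [4, 5, 10] -> counters=[0,0,0,1,1,1,1,0,0,1,1,0,0,0,1,0,0,0,0,0,0,0,2,0,0]
Step 4: insert rl at [3, 21, 23] -> counters=[0,0,0,2,1,1,1,0,0,1,1,0,0,0,1,0,0,0,0,0,0,1,2,1,0]
Step 5: insert oc at [9, 14, 22] -> counters=[0,0,0,2,1,1,1,0,0,2,1,0,0,0,2,0,0,0,0,0,0,1,3,1,0]
Step 6: insert js at [4, 5, 10] -> counters=[0,0,0,2,2,2,1,0,0,2,2,0,0,0,2,0,0,0,0,0,0,1,3,1,0]
Step 7: insert oc at [9, 14, 22] -> counters=[0,0,0,2,2,2,1,0,0,3,2,0,0,0,3,0,0,0,0,0,0,1,4,1,0]
Step 8: insert oc at [9, 14, 22] -> counters=[0,0,0,2,2,2,1,0,0,4,2,0,0,0,4,0,0,0,0,0,0,1,5,1,0]
Step 9: delete js at [4, 5, 10] -> counters=[0,0,0,2,1,1,1,0,0,4,1,0,0,0,4,0,0,0,0,0,0,1,5,1,0]
Step 10: delete js at [4, 5, 10] -> counters=[0,0,0,2,0,0,1,0,0,4,0,0,0,0,4,0,0,0,0,0,0,1,5,1,0]
Step 11: delete clu at [3, 6, 22] -> counters=[0,0,0,1,0,0,0,0,0,4,0,0,0,0,4,0,0,0,0,0,0,1,4,1,0]
Step 12: insert js at [4, 5, 10] -> counters=[0,0,0,1,1,1,0,0,0,4,1,0,0,0,4,0,0,0,0,0,0,1,4,1,0]
Step 13: insert clu at [3, 6, 22] -> counters=[0,0,0,2,1,1,1,0,0,4,1,0,0,0,4,0,0,0,0,0,0,1,5,1,0]
Step 14: insert rl at [3, 21, 23] -> counters=[0,0,0,3,1,1,1,0,0,4,1,0,0,0,4,0,0,0,0,0,0,2,5,2,0]
Step 15: delete js at [4, 5, 10] -> counters=[0,0,0,3,0,0,1,0,0,4,0,0,0,0,4,0,0,0,0,0,0,2,5,2,0]
Step 16: delete oc at [9, 14, 22] -> counters=[0,0,0,3,0,0,1,0,0,3,0,0,0,0,3,0,0,0,0,0,0,2,4,2,0]
Step 17: insert rl at [3, 21, 23] -> counters=[0,0,0,4,0,0,1,0,0,3,0,0,0,0,3,0,0,0,0,0,0,3,4,3,0]
Step 18: insert oc at [9, 14, 22] -> counters=[0,0,0,4,0,0,1,0,0,4,0,0,0,0,4,0,0,0,0,0,0,3,5,3,0]
Final counters=[0,0,0,4,0,0,1,0,0,4,0,0,0,0,4,0,0,0,0,0,0,3,5,3,0] -> counters[14]=4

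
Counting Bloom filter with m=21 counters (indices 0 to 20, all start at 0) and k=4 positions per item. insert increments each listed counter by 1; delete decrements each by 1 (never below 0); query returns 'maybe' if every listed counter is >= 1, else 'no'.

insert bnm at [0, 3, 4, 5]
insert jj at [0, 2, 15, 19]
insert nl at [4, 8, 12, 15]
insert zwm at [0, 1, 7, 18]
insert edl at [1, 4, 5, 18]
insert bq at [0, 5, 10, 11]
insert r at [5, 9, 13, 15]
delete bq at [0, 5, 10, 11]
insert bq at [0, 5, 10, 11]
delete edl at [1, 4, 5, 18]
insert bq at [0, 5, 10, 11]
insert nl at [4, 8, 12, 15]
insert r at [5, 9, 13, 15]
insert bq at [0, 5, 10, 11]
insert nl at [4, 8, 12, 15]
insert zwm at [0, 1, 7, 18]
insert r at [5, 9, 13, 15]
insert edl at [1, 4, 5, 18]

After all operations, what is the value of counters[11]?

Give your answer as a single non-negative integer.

Step 1: insert bnm at [0, 3, 4, 5] -> counters=[1,0,0,1,1,1,0,0,0,0,0,0,0,0,0,0,0,0,0,0,0]
Step 2: insert jj at [0, 2, 15, 19] -> counters=[2,0,1,1,1,1,0,0,0,0,0,0,0,0,0,1,0,0,0,1,0]
Step 3: insert nl at [4, 8, 12, 15] -> counters=[2,0,1,1,2,1,0,0,1,0,0,0,1,0,0,2,0,0,0,1,0]
Step 4: insert zwm at [0, 1, 7, 18] -> counters=[3,1,1,1,2,1,0,1,1,0,0,0,1,0,0,2,0,0,1,1,0]
Step 5: insert edl at [1, 4, 5, 18] -> counters=[3,2,1,1,3,2,0,1,1,0,0,0,1,0,0,2,0,0,2,1,0]
Step 6: insert bq at [0, 5, 10, 11] -> counters=[4,2,1,1,3,3,0,1,1,0,1,1,1,0,0,2,0,0,2,1,0]
Step 7: insert r at [5, 9, 13, 15] -> counters=[4,2,1,1,3,4,0,1,1,1,1,1,1,1,0,3,0,0,2,1,0]
Step 8: delete bq at [0, 5, 10, 11] -> counters=[3,2,1,1,3,3,0,1,1,1,0,0,1,1,0,3,0,0,2,1,0]
Step 9: insert bq at [0, 5, 10, 11] -> counters=[4,2,1,1,3,4,0,1,1,1,1,1,1,1,0,3,0,0,2,1,0]
Step 10: delete edl at [1, 4, 5, 18] -> counters=[4,1,1,1,2,3,0,1,1,1,1,1,1,1,0,3,0,0,1,1,0]
Step 11: insert bq at [0, 5, 10, 11] -> counters=[5,1,1,1,2,4,0,1,1,1,2,2,1,1,0,3,0,0,1,1,0]
Step 12: insert nl at [4, 8, 12, 15] -> counters=[5,1,1,1,3,4,0,1,2,1,2,2,2,1,0,4,0,0,1,1,0]
Step 13: insert r at [5, 9, 13, 15] -> counters=[5,1,1,1,3,5,0,1,2,2,2,2,2,2,0,5,0,0,1,1,0]
Step 14: insert bq at [0, 5, 10, 11] -> counters=[6,1,1,1,3,6,0,1,2,2,3,3,2,2,0,5,0,0,1,1,0]
Step 15: insert nl at [4, 8, 12, 15] -> counters=[6,1,1,1,4,6,0,1,3,2,3,3,3,2,0,6,0,0,1,1,0]
Step 16: insert zwm at [0, 1, 7, 18] -> counters=[7,2,1,1,4,6,0,2,3,2,3,3,3,2,0,6,0,0,2,1,0]
Step 17: insert r at [5, 9, 13, 15] -> counters=[7,2,1,1,4,7,0,2,3,3,3,3,3,3,0,7,0,0,2,1,0]
Step 18: insert edl at [1, 4, 5, 18] -> counters=[7,3,1,1,5,8,0,2,3,3,3,3,3,3,0,7,0,0,3,1,0]
Final counters=[7,3,1,1,5,8,0,2,3,3,3,3,3,3,0,7,0,0,3,1,0] -> counters[11]=3

Answer: 3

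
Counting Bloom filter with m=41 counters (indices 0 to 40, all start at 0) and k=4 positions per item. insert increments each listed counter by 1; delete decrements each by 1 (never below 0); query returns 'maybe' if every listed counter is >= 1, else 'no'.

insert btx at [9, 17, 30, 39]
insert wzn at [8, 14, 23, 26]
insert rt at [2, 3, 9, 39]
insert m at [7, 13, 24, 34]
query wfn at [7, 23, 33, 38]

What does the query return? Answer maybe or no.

Answer: no

Derivation:
Step 1: insert btx at [9, 17, 30, 39] -> counters=[0,0,0,0,0,0,0,0,0,1,0,0,0,0,0,0,0,1,0,0,0,0,0,0,0,0,0,0,0,0,1,0,0,0,0,0,0,0,0,1,0]
Step 2: insert wzn at [8, 14, 23, 26] -> counters=[0,0,0,0,0,0,0,0,1,1,0,0,0,0,1,0,0,1,0,0,0,0,0,1,0,0,1,0,0,0,1,0,0,0,0,0,0,0,0,1,0]
Step 3: insert rt at [2, 3, 9, 39] -> counters=[0,0,1,1,0,0,0,0,1,2,0,0,0,0,1,0,0,1,0,0,0,0,0,1,0,0,1,0,0,0,1,0,0,0,0,0,0,0,0,2,0]
Step 4: insert m at [7, 13, 24, 34] -> counters=[0,0,1,1,0,0,0,1,1,2,0,0,0,1,1,0,0,1,0,0,0,0,0,1,1,0,1,0,0,0,1,0,0,0,1,0,0,0,0,2,0]
Query wfn: check counters[7]=1 counters[23]=1 counters[33]=0 counters[38]=0 -> no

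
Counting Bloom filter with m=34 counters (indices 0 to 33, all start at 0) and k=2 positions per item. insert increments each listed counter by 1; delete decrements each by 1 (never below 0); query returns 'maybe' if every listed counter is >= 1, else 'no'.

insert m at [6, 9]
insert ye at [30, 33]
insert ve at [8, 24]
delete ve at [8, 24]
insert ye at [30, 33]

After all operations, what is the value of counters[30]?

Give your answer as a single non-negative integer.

Answer: 2

Derivation:
Step 1: insert m at [6, 9] -> counters=[0,0,0,0,0,0,1,0,0,1,0,0,0,0,0,0,0,0,0,0,0,0,0,0,0,0,0,0,0,0,0,0,0,0]
Step 2: insert ye at [30, 33] -> counters=[0,0,0,0,0,0,1,0,0,1,0,0,0,0,0,0,0,0,0,0,0,0,0,0,0,0,0,0,0,0,1,0,0,1]
Step 3: insert ve at [8, 24] -> counters=[0,0,0,0,0,0,1,0,1,1,0,0,0,0,0,0,0,0,0,0,0,0,0,0,1,0,0,0,0,0,1,0,0,1]
Step 4: delete ve at [8, 24] -> counters=[0,0,0,0,0,0,1,0,0,1,0,0,0,0,0,0,0,0,0,0,0,0,0,0,0,0,0,0,0,0,1,0,0,1]
Step 5: insert ye at [30, 33] -> counters=[0,0,0,0,0,0,1,0,0,1,0,0,0,0,0,0,0,0,0,0,0,0,0,0,0,0,0,0,0,0,2,0,0,2]
Final counters=[0,0,0,0,0,0,1,0,0,1,0,0,0,0,0,0,0,0,0,0,0,0,0,0,0,0,0,0,0,0,2,0,0,2] -> counters[30]=2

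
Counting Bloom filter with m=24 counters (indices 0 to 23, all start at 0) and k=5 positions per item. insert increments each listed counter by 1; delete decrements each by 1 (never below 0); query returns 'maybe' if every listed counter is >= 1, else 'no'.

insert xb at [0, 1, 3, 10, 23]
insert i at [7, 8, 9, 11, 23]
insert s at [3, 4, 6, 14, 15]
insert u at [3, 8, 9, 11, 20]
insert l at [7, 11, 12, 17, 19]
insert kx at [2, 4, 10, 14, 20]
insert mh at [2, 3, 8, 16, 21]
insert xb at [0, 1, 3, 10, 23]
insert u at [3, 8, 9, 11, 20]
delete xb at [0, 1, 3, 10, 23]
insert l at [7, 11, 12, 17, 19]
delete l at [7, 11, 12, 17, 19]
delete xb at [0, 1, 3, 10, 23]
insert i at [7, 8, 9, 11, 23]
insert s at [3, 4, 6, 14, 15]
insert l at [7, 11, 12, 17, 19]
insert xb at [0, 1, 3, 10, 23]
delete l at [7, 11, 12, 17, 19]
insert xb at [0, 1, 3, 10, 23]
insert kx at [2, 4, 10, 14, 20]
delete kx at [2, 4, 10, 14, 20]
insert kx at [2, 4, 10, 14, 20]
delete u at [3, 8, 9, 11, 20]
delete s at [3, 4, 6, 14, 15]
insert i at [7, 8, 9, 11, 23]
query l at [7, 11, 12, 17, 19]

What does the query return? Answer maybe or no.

Answer: maybe

Derivation:
Step 1: insert xb at [0, 1, 3, 10, 23] -> counters=[1,1,0,1,0,0,0,0,0,0,1,0,0,0,0,0,0,0,0,0,0,0,0,1]
Step 2: insert i at [7, 8, 9, 11, 23] -> counters=[1,1,0,1,0,0,0,1,1,1,1,1,0,0,0,0,0,0,0,0,0,0,0,2]
Step 3: insert s at [3, 4, 6, 14, 15] -> counters=[1,1,0,2,1,0,1,1,1,1,1,1,0,0,1,1,0,0,0,0,0,0,0,2]
Step 4: insert u at [3, 8, 9, 11, 20] -> counters=[1,1,0,3,1,0,1,1,2,2,1,2,0,0,1,1,0,0,0,0,1,0,0,2]
Step 5: insert l at [7, 11, 12, 17, 19] -> counters=[1,1,0,3,1,0,1,2,2,2,1,3,1,0,1,1,0,1,0,1,1,0,0,2]
Step 6: insert kx at [2, 4, 10, 14, 20] -> counters=[1,1,1,3,2,0,1,2,2,2,2,3,1,0,2,1,0,1,0,1,2,0,0,2]
Step 7: insert mh at [2, 3, 8, 16, 21] -> counters=[1,1,2,4,2,0,1,2,3,2,2,3,1,0,2,1,1,1,0,1,2,1,0,2]
Step 8: insert xb at [0, 1, 3, 10, 23] -> counters=[2,2,2,5,2,0,1,2,3,2,3,3,1,0,2,1,1,1,0,1,2,1,0,3]
Step 9: insert u at [3, 8, 9, 11, 20] -> counters=[2,2,2,6,2,0,1,2,4,3,3,4,1,0,2,1,1,1,0,1,3,1,0,3]
Step 10: delete xb at [0, 1, 3, 10, 23] -> counters=[1,1,2,5,2,0,1,2,4,3,2,4,1,0,2,1,1,1,0,1,3,1,0,2]
Step 11: insert l at [7, 11, 12, 17, 19] -> counters=[1,1,2,5,2,0,1,3,4,3,2,5,2,0,2,1,1,2,0,2,3,1,0,2]
Step 12: delete l at [7, 11, 12, 17, 19] -> counters=[1,1,2,5,2,0,1,2,4,3,2,4,1,0,2,1,1,1,0,1,3,1,0,2]
Step 13: delete xb at [0, 1, 3, 10, 23] -> counters=[0,0,2,4,2,0,1,2,4,3,1,4,1,0,2,1,1,1,0,1,3,1,0,1]
Step 14: insert i at [7, 8, 9, 11, 23] -> counters=[0,0,2,4,2,0,1,3,5,4,1,5,1,0,2,1,1,1,0,1,3,1,0,2]
Step 15: insert s at [3, 4, 6, 14, 15] -> counters=[0,0,2,5,3,0,2,3,5,4,1,5,1,0,3,2,1,1,0,1,3,1,0,2]
Step 16: insert l at [7, 11, 12, 17, 19] -> counters=[0,0,2,5,3,0,2,4,5,4,1,6,2,0,3,2,1,2,0,2,3,1,0,2]
Step 17: insert xb at [0, 1, 3, 10, 23] -> counters=[1,1,2,6,3,0,2,4,5,4,2,6,2,0,3,2,1,2,0,2,3,1,0,3]
Step 18: delete l at [7, 11, 12, 17, 19] -> counters=[1,1,2,6,3,0,2,3,5,4,2,5,1,0,3,2,1,1,0,1,3,1,0,3]
Step 19: insert xb at [0, 1, 3, 10, 23] -> counters=[2,2,2,7,3,0,2,3,5,4,3,5,1,0,3,2,1,1,0,1,3,1,0,4]
Step 20: insert kx at [2, 4, 10, 14, 20] -> counters=[2,2,3,7,4,0,2,3,5,4,4,5,1,0,4,2,1,1,0,1,4,1,0,4]
Step 21: delete kx at [2, 4, 10, 14, 20] -> counters=[2,2,2,7,3,0,2,3,5,4,3,5,1,0,3,2,1,1,0,1,3,1,0,4]
Step 22: insert kx at [2, 4, 10, 14, 20] -> counters=[2,2,3,7,4,0,2,3,5,4,4,5,1,0,4,2,1,1,0,1,4,1,0,4]
Step 23: delete u at [3, 8, 9, 11, 20] -> counters=[2,2,3,6,4,0,2,3,4,3,4,4,1,0,4,2,1,1,0,1,3,1,0,4]
Step 24: delete s at [3, 4, 6, 14, 15] -> counters=[2,2,3,5,3,0,1,3,4,3,4,4,1,0,3,1,1,1,0,1,3,1,0,4]
Step 25: insert i at [7, 8, 9, 11, 23] -> counters=[2,2,3,5,3,0,1,4,5,4,4,5,1,0,3,1,1,1,0,1,3,1,0,5]
Query l: check counters[7]=4 counters[11]=5 counters[12]=1 counters[17]=1 counters[19]=1 -> maybe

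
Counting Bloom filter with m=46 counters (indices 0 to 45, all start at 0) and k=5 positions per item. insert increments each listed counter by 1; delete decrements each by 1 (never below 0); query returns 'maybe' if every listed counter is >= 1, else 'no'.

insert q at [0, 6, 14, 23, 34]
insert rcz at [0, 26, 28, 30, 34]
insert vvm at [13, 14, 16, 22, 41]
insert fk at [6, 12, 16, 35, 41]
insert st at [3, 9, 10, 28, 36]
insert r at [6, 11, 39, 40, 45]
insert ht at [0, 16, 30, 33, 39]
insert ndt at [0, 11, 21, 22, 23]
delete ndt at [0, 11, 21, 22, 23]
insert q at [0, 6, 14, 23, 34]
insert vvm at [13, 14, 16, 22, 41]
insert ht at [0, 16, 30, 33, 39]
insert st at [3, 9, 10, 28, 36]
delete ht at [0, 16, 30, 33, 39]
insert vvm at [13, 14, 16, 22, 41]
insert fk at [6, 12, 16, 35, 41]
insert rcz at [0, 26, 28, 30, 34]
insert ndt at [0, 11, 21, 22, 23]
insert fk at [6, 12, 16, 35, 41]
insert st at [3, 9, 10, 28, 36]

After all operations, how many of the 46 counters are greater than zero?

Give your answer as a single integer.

Step 1: insert q at [0, 6, 14, 23, 34] -> counters=[1,0,0,0,0,0,1,0,0,0,0,0,0,0,1,0,0,0,0,0,0,0,0,1,0,0,0,0,0,0,0,0,0,0,1,0,0,0,0,0,0,0,0,0,0,0]
Step 2: insert rcz at [0, 26, 28, 30, 34] -> counters=[2,0,0,0,0,0,1,0,0,0,0,0,0,0,1,0,0,0,0,0,0,0,0,1,0,0,1,0,1,0,1,0,0,0,2,0,0,0,0,0,0,0,0,0,0,0]
Step 3: insert vvm at [13, 14, 16, 22, 41] -> counters=[2,0,0,0,0,0,1,0,0,0,0,0,0,1,2,0,1,0,0,0,0,0,1,1,0,0,1,0,1,0,1,0,0,0,2,0,0,0,0,0,0,1,0,0,0,0]
Step 4: insert fk at [6, 12, 16, 35, 41] -> counters=[2,0,0,0,0,0,2,0,0,0,0,0,1,1,2,0,2,0,0,0,0,0,1,1,0,0,1,0,1,0,1,0,0,0,2,1,0,0,0,0,0,2,0,0,0,0]
Step 5: insert st at [3, 9, 10, 28, 36] -> counters=[2,0,0,1,0,0,2,0,0,1,1,0,1,1,2,0,2,0,0,0,0,0,1,1,0,0,1,0,2,0,1,0,0,0,2,1,1,0,0,0,0,2,0,0,0,0]
Step 6: insert r at [6, 11, 39, 40, 45] -> counters=[2,0,0,1,0,0,3,0,0,1,1,1,1,1,2,0,2,0,0,0,0,0,1,1,0,0,1,0,2,0,1,0,0,0,2,1,1,0,0,1,1,2,0,0,0,1]
Step 7: insert ht at [0, 16, 30, 33, 39] -> counters=[3,0,0,1,0,0,3,0,0,1,1,1,1,1,2,0,3,0,0,0,0,0,1,1,0,0,1,0,2,0,2,0,0,1,2,1,1,0,0,2,1,2,0,0,0,1]
Step 8: insert ndt at [0, 11, 21, 22, 23] -> counters=[4,0,0,1,0,0,3,0,0,1,1,2,1,1,2,0,3,0,0,0,0,1,2,2,0,0,1,0,2,0,2,0,0,1,2,1,1,0,0,2,1,2,0,0,0,1]
Step 9: delete ndt at [0, 11, 21, 22, 23] -> counters=[3,0,0,1,0,0,3,0,0,1,1,1,1,1,2,0,3,0,0,0,0,0,1,1,0,0,1,0,2,0,2,0,0,1,2,1,1,0,0,2,1,2,0,0,0,1]
Step 10: insert q at [0, 6, 14, 23, 34] -> counters=[4,0,0,1,0,0,4,0,0,1,1,1,1,1,3,0,3,0,0,0,0,0,1,2,0,0,1,0,2,0,2,0,0,1,3,1,1,0,0,2,1,2,0,0,0,1]
Step 11: insert vvm at [13, 14, 16, 22, 41] -> counters=[4,0,0,1,0,0,4,0,0,1,1,1,1,2,4,0,4,0,0,0,0,0,2,2,0,0,1,0,2,0,2,0,0,1,3,1,1,0,0,2,1,3,0,0,0,1]
Step 12: insert ht at [0, 16, 30, 33, 39] -> counters=[5,0,0,1,0,0,4,0,0,1,1,1,1,2,4,0,5,0,0,0,0,0,2,2,0,0,1,0,2,0,3,0,0,2,3,1,1,0,0,3,1,3,0,0,0,1]
Step 13: insert st at [3, 9, 10, 28, 36] -> counters=[5,0,0,2,0,0,4,0,0,2,2,1,1,2,4,0,5,0,0,0,0,0,2,2,0,0,1,0,3,0,3,0,0,2,3,1,2,0,0,3,1,3,0,0,0,1]
Step 14: delete ht at [0, 16, 30, 33, 39] -> counters=[4,0,0,2,0,0,4,0,0,2,2,1,1,2,4,0,4,0,0,0,0,0,2,2,0,0,1,0,3,0,2,0,0,1,3,1,2,0,0,2,1,3,0,0,0,1]
Step 15: insert vvm at [13, 14, 16, 22, 41] -> counters=[4,0,0,2,0,0,4,0,0,2,2,1,1,3,5,0,5,0,0,0,0,0,3,2,0,0,1,0,3,0,2,0,0,1,3,1,2,0,0,2,1,4,0,0,0,1]
Step 16: insert fk at [6, 12, 16, 35, 41] -> counters=[4,0,0,2,0,0,5,0,0,2,2,1,2,3,5,0,6,0,0,0,0,0,3,2,0,0,1,0,3,0,2,0,0,1,3,2,2,0,0,2,1,5,0,0,0,1]
Step 17: insert rcz at [0, 26, 28, 30, 34] -> counters=[5,0,0,2,0,0,5,0,0,2,2,1,2,3,5,0,6,0,0,0,0,0,3,2,0,0,2,0,4,0,3,0,0,1,4,2,2,0,0,2,1,5,0,0,0,1]
Step 18: insert ndt at [0, 11, 21, 22, 23] -> counters=[6,0,0,2,0,0,5,0,0,2,2,2,2,3,5,0,6,0,0,0,0,1,4,3,0,0,2,0,4,0,3,0,0,1,4,2,2,0,0,2,1,5,0,0,0,1]
Step 19: insert fk at [6, 12, 16, 35, 41] -> counters=[6,0,0,2,0,0,6,0,0,2,2,2,3,3,5,0,7,0,0,0,0,1,4,3,0,0,2,0,4,0,3,0,0,1,4,3,2,0,0,2,1,6,0,0,0,1]
Step 20: insert st at [3, 9, 10, 28, 36] -> counters=[6,0,0,3,0,0,6,0,0,3,3,2,3,3,5,0,7,0,0,0,0,1,4,3,0,0,2,0,5,0,3,0,0,1,4,3,3,0,0,2,1,6,0,0,0,1]
Final counters=[6,0,0,3,0,0,6,0,0,3,3,2,3,3,5,0,7,0,0,0,0,1,4,3,0,0,2,0,5,0,3,0,0,1,4,3,3,0,0,2,1,6,0,0,0,1] -> 24 nonzero

Answer: 24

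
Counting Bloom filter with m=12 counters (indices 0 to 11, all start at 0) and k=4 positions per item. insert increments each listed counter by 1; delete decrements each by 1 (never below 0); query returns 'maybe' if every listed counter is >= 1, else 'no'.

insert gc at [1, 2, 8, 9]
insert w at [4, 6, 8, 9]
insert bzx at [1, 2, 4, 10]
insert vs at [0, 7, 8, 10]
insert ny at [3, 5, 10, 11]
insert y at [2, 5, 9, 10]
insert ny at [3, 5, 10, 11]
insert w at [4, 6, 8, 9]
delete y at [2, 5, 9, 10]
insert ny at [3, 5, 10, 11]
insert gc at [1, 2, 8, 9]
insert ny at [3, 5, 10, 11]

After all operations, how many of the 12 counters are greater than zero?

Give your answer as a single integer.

Step 1: insert gc at [1, 2, 8, 9] -> counters=[0,1,1,0,0,0,0,0,1,1,0,0]
Step 2: insert w at [4, 6, 8, 9] -> counters=[0,1,1,0,1,0,1,0,2,2,0,0]
Step 3: insert bzx at [1, 2, 4, 10] -> counters=[0,2,2,0,2,0,1,0,2,2,1,0]
Step 4: insert vs at [0, 7, 8, 10] -> counters=[1,2,2,0,2,0,1,1,3,2,2,0]
Step 5: insert ny at [3, 5, 10, 11] -> counters=[1,2,2,1,2,1,1,1,3,2,3,1]
Step 6: insert y at [2, 5, 9, 10] -> counters=[1,2,3,1,2,2,1,1,3,3,4,1]
Step 7: insert ny at [3, 5, 10, 11] -> counters=[1,2,3,2,2,3,1,1,3,3,5,2]
Step 8: insert w at [4, 6, 8, 9] -> counters=[1,2,3,2,3,3,2,1,4,4,5,2]
Step 9: delete y at [2, 5, 9, 10] -> counters=[1,2,2,2,3,2,2,1,4,3,4,2]
Step 10: insert ny at [3, 5, 10, 11] -> counters=[1,2,2,3,3,3,2,1,4,3,5,3]
Step 11: insert gc at [1, 2, 8, 9] -> counters=[1,3,3,3,3,3,2,1,5,4,5,3]
Step 12: insert ny at [3, 5, 10, 11] -> counters=[1,3,3,4,3,4,2,1,5,4,6,4]
Final counters=[1,3,3,4,3,4,2,1,5,4,6,4] -> 12 nonzero

Answer: 12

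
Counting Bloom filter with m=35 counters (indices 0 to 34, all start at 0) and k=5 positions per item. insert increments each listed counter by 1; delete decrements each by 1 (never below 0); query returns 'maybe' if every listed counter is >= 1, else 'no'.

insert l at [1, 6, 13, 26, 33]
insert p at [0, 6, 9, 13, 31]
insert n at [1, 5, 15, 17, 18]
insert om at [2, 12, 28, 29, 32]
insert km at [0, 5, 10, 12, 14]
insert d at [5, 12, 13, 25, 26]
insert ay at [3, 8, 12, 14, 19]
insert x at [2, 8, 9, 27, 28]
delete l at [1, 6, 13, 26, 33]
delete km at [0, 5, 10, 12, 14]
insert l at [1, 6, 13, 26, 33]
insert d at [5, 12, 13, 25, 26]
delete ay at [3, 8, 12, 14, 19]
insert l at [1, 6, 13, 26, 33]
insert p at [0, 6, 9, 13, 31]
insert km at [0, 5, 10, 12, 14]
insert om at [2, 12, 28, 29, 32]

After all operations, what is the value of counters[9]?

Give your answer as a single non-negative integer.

Step 1: insert l at [1, 6, 13, 26, 33] -> counters=[0,1,0,0,0,0,1,0,0,0,0,0,0,1,0,0,0,0,0,0,0,0,0,0,0,0,1,0,0,0,0,0,0,1,0]
Step 2: insert p at [0, 6, 9, 13, 31] -> counters=[1,1,0,0,0,0,2,0,0,1,0,0,0,2,0,0,0,0,0,0,0,0,0,0,0,0,1,0,0,0,0,1,0,1,0]
Step 3: insert n at [1, 5, 15, 17, 18] -> counters=[1,2,0,0,0,1,2,0,0,1,0,0,0,2,0,1,0,1,1,0,0,0,0,0,0,0,1,0,0,0,0,1,0,1,0]
Step 4: insert om at [2, 12, 28, 29, 32] -> counters=[1,2,1,0,0,1,2,0,0,1,0,0,1,2,0,1,0,1,1,0,0,0,0,0,0,0,1,0,1,1,0,1,1,1,0]
Step 5: insert km at [0, 5, 10, 12, 14] -> counters=[2,2,1,0,0,2,2,0,0,1,1,0,2,2,1,1,0,1,1,0,0,0,0,0,0,0,1,0,1,1,0,1,1,1,0]
Step 6: insert d at [5, 12, 13, 25, 26] -> counters=[2,2,1,0,0,3,2,0,0,1,1,0,3,3,1,1,0,1,1,0,0,0,0,0,0,1,2,0,1,1,0,1,1,1,0]
Step 7: insert ay at [3, 8, 12, 14, 19] -> counters=[2,2,1,1,0,3,2,0,1,1,1,0,4,3,2,1,0,1,1,1,0,0,0,0,0,1,2,0,1,1,0,1,1,1,0]
Step 8: insert x at [2, 8, 9, 27, 28] -> counters=[2,2,2,1,0,3,2,0,2,2,1,0,4,3,2,1,0,1,1,1,0,0,0,0,0,1,2,1,2,1,0,1,1,1,0]
Step 9: delete l at [1, 6, 13, 26, 33] -> counters=[2,1,2,1,0,3,1,0,2,2,1,0,4,2,2,1,0,1,1,1,0,0,0,0,0,1,1,1,2,1,0,1,1,0,0]
Step 10: delete km at [0, 5, 10, 12, 14] -> counters=[1,1,2,1,0,2,1,0,2,2,0,0,3,2,1,1,0,1,1,1,0,0,0,0,0,1,1,1,2,1,0,1,1,0,0]
Step 11: insert l at [1, 6, 13, 26, 33] -> counters=[1,2,2,1,0,2,2,0,2,2,0,0,3,3,1,1,0,1,1,1,0,0,0,0,0,1,2,1,2,1,0,1,1,1,0]
Step 12: insert d at [5, 12, 13, 25, 26] -> counters=[1,2,2,1,0,3,2,0,2,2,0,0,4,4,1,1,0,1,1,1,0,0,0,0,0,2,3,1,2,1,0,1,1,1,0]
Step 13: delete ay at [3, 8, 12, 14, 19] -> counters=[1,2,2,0,0,3,2,0,1,2,0,0,3,4,0,1,0,1,1,0,0,0,0,0,0,2,3,1,2,1,0,1,1,1,0]
Step 14: insert l at [1, 6, 13, 26, 33] -> counters=[1,3,2,0,0,3,3,0,1,2,0,0,3,5,0,1,0,1,1,0,0,0,0,0,0,2,4,1,2,1,0,1,1,2,0]
Step 15: insert p at [0, 6, 9, 13, 31] -> counters=[2,3,2,0,0,3,4,0,1,3,0,0,3,6,0,1,0,1,1,0,0,0,0,0,0,2,4,1,2,1,0,2,1,2,0]
Step 16: insert km at [0, 5, 10, 12, 14] -> counters=[3,3,2,0,0,4,4,0,1,3,1,0,4,6,1,1,0,1,1,0,0,0,0,0,0,2,4,1,2,1,0,2,1,2,0]
Step 17: insert om at [2, 12, 28, 29, 32] -> counters=[3,3,3,0,0,4,4,0,1,3,1,0,5,6,1,1,0,1,1,0,0,0,0,0,0,2,4,1,3,2,0,2,2,2,0]
Final counters=[3,3,3,0,0,4,4,0,1,3,1,0,5,6,1,1,0,1,1,0,0,0,0,0,0,2,4,1,3,2,0,2,2,2,0] -> counters[9]=3

Answer: 3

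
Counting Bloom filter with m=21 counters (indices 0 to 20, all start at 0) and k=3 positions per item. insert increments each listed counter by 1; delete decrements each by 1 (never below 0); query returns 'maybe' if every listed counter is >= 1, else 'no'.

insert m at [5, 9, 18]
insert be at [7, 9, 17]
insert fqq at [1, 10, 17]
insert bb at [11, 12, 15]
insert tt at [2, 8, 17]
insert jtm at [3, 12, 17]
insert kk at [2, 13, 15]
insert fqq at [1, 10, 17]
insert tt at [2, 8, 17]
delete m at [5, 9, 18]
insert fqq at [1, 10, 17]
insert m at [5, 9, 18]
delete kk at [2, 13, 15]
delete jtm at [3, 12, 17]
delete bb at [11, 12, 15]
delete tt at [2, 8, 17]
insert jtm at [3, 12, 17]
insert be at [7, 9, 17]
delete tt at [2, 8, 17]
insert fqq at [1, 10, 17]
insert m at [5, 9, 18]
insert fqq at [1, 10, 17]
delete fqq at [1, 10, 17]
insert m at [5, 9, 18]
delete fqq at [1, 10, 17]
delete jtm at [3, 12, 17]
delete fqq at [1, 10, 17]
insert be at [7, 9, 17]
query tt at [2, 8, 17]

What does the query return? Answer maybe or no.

Step 1: insert m at [5, 9, 18] -> counters=[0,0,0,0,0,1,0,0,0,1,0,0,0,0,0,0,0,0,1,0,0]
Step 2: insert be at [7, 9, 17] -> counters=[0,0,0,0,0,1,0,1,0,2,0,0,0,0,0,0,0,1,1,0,0]
Step 3: insert fqq at [1, 10, 17] -> counters=[0,1,0,0,0,1,0,1,0,2,1,0,0,0,0,0,0,2,1,0,0]
Step 4: insert bb at [11, 12, 15] -> counters=[0,1,0,0,0,1,0,1,0,2,1,1,1,0,0,1,0,2,1,0,0]
Step 5: insert tt at [2, 8, 17] -> counters=[0,1,1,0,0,1,0,1,1,2,1,1,1,0,0,1,0,3,1,0,0]
Step 6: insert jtm at [3, 12, 17] -> counters=[0,1,1,1,0,1,0,1,1,2,1,1,2,0,0,1,0,4,1,0,0]
Step 7: insert kk at [2, 13, 15] -> counters=[0,1,2,1,0,1,0,1,1,2,1,1,2,1,0,2,0,4,1,0,0]
Step 8: insert fqq at [1, 10, 17] -> counters=[0,2,2,1,0,1,0,1,1,2,2,1,2,1,0,2,0,5,1,0,0]
Step 9: insert tt at [2, 8, 17] -> counters=[0,2,3,1,0,1,0,1,2,2,2,1,2,1,0,2,0,6,1,0,0]
Step 10: delete m at [5, 9, 18] -> counters=[0,2,3,1,0,0,0,1,2,1,2,1,2,1,0,2,0,6,0,0,0]
Step 11: insert fqq at [1, 10, 17] -> counters=[0,3,3,1,0,0,0,1,2,1,3,1,2,1,0,2,0,7,0,0,0]
Step 12: insert m at [5, 9, 18] -> counters=[0,3,3,1,0,1,0,1,2,2,3,1,2,1,0,2,0,7,1,0,0]
Step 13: delete kk at [2, 13, 15] -> counters=[0,3,2,1,0,1,0,1,2,2,3,1,2,0,0,1,0,7,1,0,0]
Step 14: delete jtm at [3, 12, 17] -> counters=[0,3,2,0,0,1,0,1,2,2,3,1,1,0,0,1,0,6,1,0,0]
Step 15: delete bb at [11, 12, 15] -> counters=[0,3,2,0,0,1,0,1,2,2,3,0,0,0,0,0,0,6,1,0,0]
Step 16: delete tt at [2, 8, 17] -> counters=[0,3,1,0,0,1,0,1,1,2,3,0,0,0,0,0,0,5,1,0,0]
Step 17: insert jtm at [3, 12, 17] -> counters=[0,3,1,1,0,1,0,1,1,2,3,0,1,0,0,0,0,6,1,0,0]
Step 18: insert be at [7, 9, 17] -> counters=[0,3,1,1,0,1,0,2,1,3,3,0,1,0,0,0,0,7,1,0,0]
Step 19: delete tt at [2, 8, 17] -> counters=[0,3,0,1,0,1,0,2,0,3,3,0,1,0,0,0,0,6,1,0,0]
Step 20: insert fqq at [1, 10, 17] -> counters=[0,4,0,1,0,1,0,2,0,3,4,0,1,0,0,0,0,7,1,0,0]
Step 21: insert m at [5, 9, 18] -> counters=[0,4,0,1,0,2,0,2,0,4,4,0,1,0,0,0,0,7,2,0,0]
Step 22: insert fqq at [1, 10, 17] -> counters=[0,5,0,1,0,2,0,2,0,4,5,0,1,0,0,0,0,8,2,0,0]
Step 23: delete fqq at [1, 10, 17] -> counters=[0,4,0,1,0,2,0,2,0,4,4,0,1,0,0,0,0,7,2,0,0]
Step 24: insert m at [5, 9, 18] -> counters=[0,4,0,1,0,3,0,2,0,5,4,0,1,0,0,0,0,7,3,0,0]
Step 25: delete fqq at [1, 10, 17] -> counters=[0,3,0,1,0,3,0,2,0,5,3,0,1,0,0,0,0,6,3,0,0]
Step 26: delete jtm at [3, 12, 17] -> counters=[0,3,0,0,0,3,0,2,0,5,3,0,0,0,0,0,0,5,3,0,0]
Step 27: delete fqq at [1, 10, 17] -> counters=[0,2,0,0,0,3,0,2,0,5,2,0,0,0,0,0,0,4,3,0,0]
Step 28: insert be at [7, 9, 17] -> counters=[0,2,0,0,0,3,0,3,0,6,2,0,0,0,0,0,0,5,3,0,0]
Query tt: check counters[2]=0 counters[8]=0 counters[17]=5 -> no

Answer: no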